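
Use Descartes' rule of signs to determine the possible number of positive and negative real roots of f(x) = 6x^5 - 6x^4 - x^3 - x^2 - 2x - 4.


Descartes' rule of signs:

For positive roots, count sign changes in f(x) = 6x^5 - 6x^4 - x^3 - x^2 - 2x - 4:
Signs of coefficients: +, -, -, -, -, -
Number of sign changes: 1
Possible positive real roots: 1

For negative roots, examine f(-x) = -6x^5 - 6x^4 + x^3 - x^2 + 2x - 4:
Signs of coefficients: -, -, +, -, +, -
Number of sign changes: 4
Possible negative real roots: 4, 2, 0

Positive roots: 1; Negative roots: 4 or 2 or 0


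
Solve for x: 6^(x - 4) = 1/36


Express both sides with the same base.
1/36 = 6^(-2)
Since the bases match, equate exponents: x - 4 = -2
So x = -2 - (-4) = 2

x = 2


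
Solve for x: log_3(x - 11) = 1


Convert to exponential form: x - 11 = 3^1 = 3
x = 3 + 11 = 14
Check: log_3(14 - 11) = log_3(3) = log_3(3) = 1 ✓

x = 14


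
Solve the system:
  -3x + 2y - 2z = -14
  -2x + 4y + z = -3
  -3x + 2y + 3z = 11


Using Cramer's rule. Expand each determinant along the first row.
D  = (-3)*[4*3 - 1*2] - 2*[(-2)*3 - 1*(-3)] + (-2)*[(-2)*2 - 4*(-3)]
  = (-3)*(10) - 2*(-3) + (-2)*(8) = -40
Dx = (-14)*[4*3 - 1*2] - 2*[(-3)*3 - 1*11] + (-2)*[(-3)*2 - 4*11]
  = (-14)*(10) - 2*(-20) + (-2)*(-50) = 0
Dy = (-3)*[(-3)*3 - 1*11] - (-14)*[(-2)*3 - 1*(-3)] + (-2)*[(-2)*11 - (-3)*(-3)]
  = (-3)*(-20) - (-14)*(-3) + (-2)*(-31) = 80
Dz = (-3)*[4*11 - (-3)*2] - 2*[(-2)*11 - (-3)*(-3)] + (-14)*[(-2)*2 - 4*(-3)]
  = (-3)*(50) - 2*(-31) + (-14)*(8) = -200
x = Dx/D = 0/-40 = 0, y = Dy/D = 80/-40 = -2, z = Dz/D = -200/-40 = 5
Check eq1: (-3)(0) + (2)(-2) + (-2)(5) = -14 = -14 ✓
Check eq2: (-2)(0) + (4)(-2) + (1)(5) = -3 = -3 ✓
Check eq3: (-3)(0) + (2)(-2) + (3)(5) = 11 = 11 ✓

x = 0, y = -2, z = 5


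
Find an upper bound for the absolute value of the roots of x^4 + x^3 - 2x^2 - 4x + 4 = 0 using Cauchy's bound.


Cauchy's bound: all roots r satisfy |r| <= 1 + max(|a_i/a_n|) for i = 0,...,n-1
where a_n is the leading coefficient.

Coefficients: [1, 1, -2, -4, 4]
Leading coefficient a_n = 1
Ratios |a_i/a_n|: 1, 2, 4, 4
Maximum ratio: 4
Cauchy's bound: |r| <= 1 + 4 = 5

Upper bound = 5


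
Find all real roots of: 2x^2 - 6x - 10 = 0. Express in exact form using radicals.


Using the quadratic formula: x = (-b ± sqrt(b^2 - 4ac)) / (2a)
Here a = 2, b = -6, c = -10
Discriminant = b^2 - 4ac = (-6)^2 - 4(2)(-10) = 36 + 80 = 116
Since discriminant = 116 > 0, there are two real roots.
x = (6 ± 2*sqrt(29)) / 4
Simplifying: x = (3 ± sqrt(29)) / 2
Numerically: x ≈ 4.1926 or x ≈ -1.1926

x = (3 + sqrt(29)) / 2 or x = (3 - sqrt(29)) / 2


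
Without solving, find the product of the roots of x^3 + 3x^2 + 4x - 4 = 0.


By Vieta's formulas for x^3 + bx^2 + cx + d = 0:
  r1 + r2 + r3 = -b/a = -3
  r1*r2 + r1*r3 + r2*r3 = c/a = 4
  r1*r2*r3 = -d/a = 4


Product = 4


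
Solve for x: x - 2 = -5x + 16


Starting with: x - 2 = -5x + 16
Move all x terms to left: (1 + 5)x = 16 + 2
Simplify: 6x = 18
Divide both sides by 6: x = 3

x = 3


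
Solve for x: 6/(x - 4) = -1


Multiply both sides by (x - 4): 6 = -1(x - 4)
Distribute: 6 = -x + 4
-x = 6 - 4 = 2
x = -2

x = -2


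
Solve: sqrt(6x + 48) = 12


Square both sides: 6x + 48 = 12^2 = 144
6x = 144 - 48 = 96
x = 16
Check: sqrt(6*16 + 48) = sqrt(144) = 12 ✓

x = 16


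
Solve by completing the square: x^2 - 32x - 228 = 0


Start: x^2 - 32x - 228 = 0
Move constant: x^2 - 32x = 228
Half of -32 is -16, squared is 256
Add 256 to both sides: x^2 - 32x + 256 = 484
(x - 16)^2 = 484
x - 16 = ±22
x = 16 + 22 = 38 or x = 16 - 22 = -6

x = -6, x = 38


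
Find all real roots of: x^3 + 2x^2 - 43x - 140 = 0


Let p(x) = x^3 + 2x^2 - 43x - 140. By the rational root theorem (leading coefficient 1), any rational root is an integer divisor of 140: try ±1, ±2, ... in turn.
Test x = 1: value = -180 ≠ 0.
Test x = -1: value = -96 ≠ 0.
Test x = 2: value = -210 ≠ 0.
Test x = -2: value = -54 ≠ 0.
Test x = 4: value = -216 ≠ 0.
Test x = -4: value = 0 ✓, so (x + 4) is a factor.
Synthetic division by (x + 4): bring down 1; 1(-4) + 2 = -2; (-2)(-4) - 43 = -35; (-35)(-4) - 140 = 0 → quotient x^2 - 2x - 35, remainder 0.
Solve the quadratic x^2 - 2x - 35 = 0: discriminant = (-2)^2 - 4(1)(-35) = 4 + 140 = 144.
sqrt(144) = 12, so x = (2 ± 12)/2: x = 7 or x = -5.

x = -5, x = -4, x = 7


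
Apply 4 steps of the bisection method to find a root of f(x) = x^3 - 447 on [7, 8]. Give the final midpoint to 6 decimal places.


f(x) = x^3 - 447
f(7) = -104 < 0
f(8) = 65 > 0

Step 1: midpoint = (7.000000 + 8.000000)/2 = 7.500000
  f(7.500000) = -25.125000
  f(mid) < 0, so root is in [7.500000, 8.000000]

Step 2: midpoint = (7.500000 + 8.000000)/2 = 7.750000
  f(7.750000) = 18.484375
  f(mid) > 0, so root is in [7.500000, 7.750000]

Step 3: midpoint = (7.500000 + 7.750000)/2 = 7.625000
  f(7.625000) = -3.677734
  f(mid) < 0, so root is in [7.625000, 7.750000]

Step 4: midpoint = (7.625000 + 7.750000)/2 = 7.687500
  f(7.687500) = 7.313232
  f(mid) > 0, so root is in [7.625000, 7.687500]

midpoint = 7.687500


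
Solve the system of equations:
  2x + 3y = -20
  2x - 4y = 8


Using Cramer's rule:
Determinant D = (2)(-4) - (2)(3) = -8 - 6 = -14
Dx = (-20)(-4) - (8)(3) = 80 - 24 = 56
Dy = (2)(8) - (2)(-20) = 16 + 40 = 56
x = Dx/D = 56/-14 = -4
y = Dy/D = 56/-14 = -4

x = -4, y = -4


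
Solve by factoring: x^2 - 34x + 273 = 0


We need two numbers that multiply to 273 and add to -34.
Those numbers are -21 and -13 (since (-21) * (-13) = 273 and (-21) + (-13) = -34).
So x^2 - 34x + 273 = (x - 21)(x - 13) = 0
Setting each factor to zero: x = 21 or x = 13

x = 13, x = 21


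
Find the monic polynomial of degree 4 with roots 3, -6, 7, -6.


A monic polynomial with roots 3, -6, 7, -6 is:
p(x) = (x - 3)(x + 6)(x - 7)(x + 6)
After multiplying by (x - 3): x - 3
After multiplying by (x + 6): x^2 + 3x - 18
After multiplying by (x - 7): x^3 - 4x^2 - 39x + 126
After multiplying by (x + 6): x^4 + 2x^3 - 63x^2 - 108x + 756

x^4 + 2x^3 - 63x^2 - 108x + 756


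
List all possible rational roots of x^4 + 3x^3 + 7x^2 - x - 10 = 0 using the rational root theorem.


Rational root theorem: possible roots are ±p/q where:
  p divides the constant term (-10): p ∈ {1, 2, 5, 10}
  q divides the leading coefficient (1): q ∈ {1}

All possible rational roots: -10, -5, -2, -1, 1, 2, 5, 10

-10, -5, -2, -1, 1, 2, 5, 10


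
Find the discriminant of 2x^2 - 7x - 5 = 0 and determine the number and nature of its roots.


For ax^2 + bx + c = 0, discriminant D = b^2 - 4ac
Here a = 2, b = -7, c = -5
D = (-7)^2 - 4(2)(-5) = 49 + 40 = 89

D = 89 > 0 but not a perfect square
The equation has 2 distinct real irrational roots.

Discriminant = 89, 2 distinct real irrational roots


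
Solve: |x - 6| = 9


An absolute value equation |expr| = 9 gives two cases:
Case 1: x - 6 = 9
  x = 15, so x = 15
Case 2: x - 6 = -9
  x = -3, so x = -3

x = -3, x = 15


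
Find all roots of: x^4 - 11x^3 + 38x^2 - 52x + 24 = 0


Let p(x) = x^4 - 11x^3 + 38x^2 - 52x + 24. By the rational root theorem (leading coefficient 1), any rational root is an integer divisor of 24: try ±1, ±2, ... in turn.
Test x = 1: value = 0 ✓, so (x - 1) is a factor.
Synthetic division by (x - 1): bring down 1; 1(1) - 11 = -10; (-10)(1) + 38 = 28; 28(1) - 52 = -24; (-24)(1) + 24 = 0 → quotient x^3 - 10x^2 + 28x - 24, remainder 0.
Continue with the quotient x^3 - 10x^2 + 28x - 24 (candidates must divide 24; re-test x = 1 first in case it repeats).
Test x = 1: value = -5 ≠ 0.
Test x = -1: value = -63 ≠ 0.
Test x = 2: value = 0 ✓, so (x - 2) is a factor.
Synthetic division by (x - 2): bring down 1; 1(2) - 10 = -8; (-8)(2) + 28 = 12; 12(2) - 24 = 0 → quotient x^2 - 8x + 12, remainder 0.
Solve the quadratic x^2 - 8x + 12 = 0: discriminant = (-8)^2 - 4(1)(12) = 64 - 48 = 16.
sqrt(16) = 4, so x = (8 ± 4)/2: x = 6 or x = 2.
Collecting all roots found:

x = 1, x = 2 (multiplicity 2), x = 6


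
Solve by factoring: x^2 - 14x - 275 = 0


We need two numbers that multiply to -275 and add to -14.
Those numbers are -25 and 11 (since (-25) * 11 = -275 and (-25) + 11 = -14).
So x^2 - 14x - 275 = (x - 25)(x + 11) = 0
Setting each factor to zero: x = 25 or x = -11

x = -11, x = 25


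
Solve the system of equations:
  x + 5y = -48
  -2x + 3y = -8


Using Cramer's rule:
Determinant D = (1)(3) - (-2)(5) = 3 + 10 = 13
Dx = (-48)(3) - (-8)(5) = -144 + 40 = -104
Dy = (1)(-8) - (-2)(-48) = -8 - 96 = -104
x = Dx/D = -104/13 = -8
y = Dy/D = -104/13 = -8

x = -8, y = -8


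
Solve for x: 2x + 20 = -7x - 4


Starting with: 2x + 20 = -7x - 4
Move all x terms to left: (2 + 7)x = -4 - 20
Simplify: 9x = -24
Divide both sides by 9: x = -8/3

x = -8/3


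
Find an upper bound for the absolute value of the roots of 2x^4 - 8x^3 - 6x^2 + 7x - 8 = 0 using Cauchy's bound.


Cauchy's bound: all roots r satisfy |r| <= 1 + max(|a_i/a_n|) for i = 0,...,n-1
where a_n is the leading coefficient.

Coefficients: [2, -8, -6, 7, -8]
Leading coefficient a_n = 2
Ratios |a_i/a_n|: 4, 3, 7/2, 4
Maximum ratio: 4
Cauchy's bound: |r| <= 1 + 4 = 5

Upper bound = 5


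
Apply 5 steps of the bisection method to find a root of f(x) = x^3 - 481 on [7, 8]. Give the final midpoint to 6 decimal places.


f(x) = x^3 - 481
f(7) = -138 < 0
f(8) = 31 > 0

Step 1: midpoint = (7.000000 + 8.000000)/2 = 7.500000
  f(7.500000) = -59.125000
  f(mid) < 0, so root is in [7.500000, 8.000000]

Step 2: midpoint = (7.500000 + 8.000000)/2 = 7.750000
  f(7.750000) = -15.515625
  f(mid) < 0, so root is in [7.750000, 8.000000]

Step 3: midpoint = (7.750000 + 8.000000)/2 = 7.875000
  f(7.875000) = 7.373047
  f(mid) > 0, so root is in [7.750000, 7.875000]

Step 4: midpoint = (7.750000 + 7.875000)/2 = 7.812500
  f(7.812500) = -4.162842
  f(mid) < 0, so root is in [7.812500, 7.875000]

Step 5: midpoint = (7.812500 + 7.875000)/2 = 7.843750
  f(7.843750) = 1.582123
  f(mid) > 0, so root is in [7.812500, 7.843750]

midpoint = 7.843750


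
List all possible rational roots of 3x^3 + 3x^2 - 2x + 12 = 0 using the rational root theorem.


Rational root theorem: possible roots are ±p/q where:
  p divides the constant term (12): p ∈ {1, 2, 3, 4, 6, 12}
  q divides the leading coefficient (3): q ∈ {1, 3}

All possible rational roots: -12, -6, -4, -3, -2, -4/3, -1, -2/3, -1/3, 1/3, 2/3, 1, 4/3, 2, 3, 4, 6, 12

-12, -6, -4, -3, -2, -4/3, -1, -2/3, -1/3, 1/3, 2/3, 1, 4/3, 2, 3, 4, 6, 12


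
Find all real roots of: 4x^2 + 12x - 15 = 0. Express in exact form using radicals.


Using the quadratic formula: x = (-b ± sqrt(b^2 - 4ac)) / (2a)
Here a = 4, b = 12, c = -15
Discriminant = b^2 - 4ac = 12^2 - 4(4)(-15) = 144 + 240 = 384
Since discriminant = 384 > 0, there are two real roots.
x = (-12 ± 8*sqrt(6)) / 8
Simplifying: x = (-3 ± 2*sqrt(6)) / 2
Numerically: x ≈ 0.9495 or x ≈ -3.9495

x = (-3 + 2*sqrt(6)) / 2 or x = (-3 - 2*sqrt(6)) / 2


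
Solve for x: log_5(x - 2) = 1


Convert to exponential form: x - 2 = 5^1 = 5
x = 5 + 2 = 7
Check: log_5(7 - 2) = log_5(5) = log_5(5) = 1 ✓

x = 7


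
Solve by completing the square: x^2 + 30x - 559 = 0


Start: x^2 + 30x - 559 = 0
Move constant: x^2 + 30x = 559
Half of 30 is 15, squared is 225
Add 225 to both sides: x^2 + 30x + 225 = 784
(x + 15)^2 = 784
x + 15 = ±28
x = -15 + 28 = 13 or x = -15 - 28 = -43

x = -43, x = 13


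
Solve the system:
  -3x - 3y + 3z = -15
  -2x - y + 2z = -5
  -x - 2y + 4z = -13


Using Cramer's rule. Expand each determinant along the first row.
D  = (-3)*[(-1)*4 - 2*(-2)] - (-3)*[(-2)*4 - 2*(-1)] + 3*[(-2)*(-2) - (-1)*(-1)]
  = (-3)*(0) - (-3)*(-6) + 3*(3) = -9
Dx = (-15)*[(-1)*4 - 2*(-2)] - (-3)*[(-5)*4 - 2*(-13)] + 3*[(-5)*(-2) - (-1)*(-13)]
  = (-15)*(0) - (-3)*(6) + 3*(-3) = 9
Dy = (-3)*[(-5)*4 - 2*(-13)] - (-15)*[(-2)*4 - 2*(-1)] + 3*[(-2)*(-13) - (-5)*(-1)]
  = (-3)*(6) - (-15)*(-6) + 3*(21) = -45
Dz = (-3)*[(-1)*(-13) - (-5)*(-2)] - (-3)*[(-2)*(-13) - (-5)*(-1)] + (-15)*[(-2)*(-2) - (-1)*(-1)]
  = (-3)*(3) - (-3)*(21) + (-15)*(3) = 9
x = Dx/D = 9/-9 = -1, y = Dy/D = -45/-9 = 5, z = Dz/D = 9/-9 = -1
Check eq1: (-3)(-1) + (-3)(5) + (3)(-1) = -15 = -15 ✓
Check eq2: (-2)(-1) + (-1)(5) + (2)(-1) = -5 = -5 ✓
Check eq3: (-1)(-1) + (-2)(5) + (4)(-1) = -13 = -13 ✓

x = -1, y = 5, z = -1


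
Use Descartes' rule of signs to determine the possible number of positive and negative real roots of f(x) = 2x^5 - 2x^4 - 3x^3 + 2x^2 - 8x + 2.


Descartes' rule of signs:

For positive roots, count sign changes in f(x) = 2x^5 - 2x^4 - 3x^3 + 2x^2 - 8x + 2:
Signs of coefficients: +, -, -, +, -, +
Number of sign changes: 4
Possible positive real roots: 4, 2, 0

For negative roots, examine f(-x) = -2x^5 - 2x^4 + 3x^3 + 2x^2 + 8x + 2:
Signs of coefficients: -, -, +, +, +, +
Number of sign changes: 1
Possible negative real roots: 1

Positive roots: 4 or 2 or 0; Negative roots: 1


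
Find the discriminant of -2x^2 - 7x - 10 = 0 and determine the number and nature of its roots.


For ax^2 + bx + c = 0, discriminant D = b^2 - 4ac
Here a = -2, b = -7, c = -10
D = (-7)^2 - 4(-2)(-10) = 49 - 80 = -31

D = -31 < 0
The equation has no real roots (2 complex conjugate roots).

Discriminant = -31, no real roots (2 complex conjugate roots)


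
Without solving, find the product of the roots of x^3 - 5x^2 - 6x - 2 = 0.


By Vieta's formulas for x^3 + bx^2 + cx + d = 0:
  r1 + r2 + r3 = -b/a = 5
  r1*r2 + r1*r3 + r2*r3 = c/a = -6
  r1*r2*r3 = -d/a = 2


Product = 2


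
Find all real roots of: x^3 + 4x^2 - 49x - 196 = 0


Let p(x) = x^3 + 4x^2 - 49x - 196. By the rational root theorem (leading coefficient 1), any rational root is an integer divisor of 196: try ±1, ±2, ... in turn.
Test x = 1: value = -240 ≠ 0.
Test x = -1: value = -144 ≠ 0.
Test x = 2: value = -270 ≠ 0.
Test x = -2: value = -90 ≠ 0.
Test x = 4: value = -264 ≠ 0.
Test x = -4: value = 0 ✓, so (x + 4) is a factor.
Synthetic division by (x + 4): bring down 1; 1(-4) + 4 = 0; 0(-4) - 49 = -49; (-49)(-4) - 196 = 0 → quotient x^2 - 49, remainder 0.
Solve the quadratic x^2 - 49 = 0: discriminant = 0^2 - 4(1)(-49) = 0 + 196 = 196.
sqrt(196) = 14, so x = (0 ± 14)/2: x = 7 or x = -7.

x = -7, x = -4, x = 7


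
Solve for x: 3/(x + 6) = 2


Multiply both sides by (x + 6): 3 = 2(x + 6)
Distribute: 3 = 2x + 12
2x = 3 - 12 = -9
x = -9/2

x = -9/2


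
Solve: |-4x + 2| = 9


An absolute value equation |expr| = 9 gives two cases:
Case 1: -4x + 2 = 9
  -4x = 7, so x = -7/4
Case 2: -4x + 2 = -9
  -4x = -11, so x = 11/4

x = -7/4, x = 11/4


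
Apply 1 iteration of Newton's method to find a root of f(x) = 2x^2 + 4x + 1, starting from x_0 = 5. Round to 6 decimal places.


Newton's method: x_(n+1) = x_n - f(x_n)/f'(x_n)
f(x) = 2x^2 + 4x + 1
f'(x) = 4x + 4

Iteration 1:
  f(5.000000) = 71.000000
  f'(5.000000) = 24.000000
  x_1 = 5.000000 - (71.000000)/(24.000000) = 2.041667

x_1 = 2.041667


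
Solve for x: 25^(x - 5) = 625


Express both sides with the same base.
625 = 25^2
Since the bases match, equate exponents: x - 5 = 2
So x = 2 - (-5) = 7

x = 7


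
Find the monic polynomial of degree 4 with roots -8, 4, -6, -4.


A monic polynomial with roots -8, 4, -6, -4 is:
p(x) = (x + 8)(x - 4)(x + 6)(x + 4)
After multiplying by (x + 8): x + 8
After multiplying by (x - 4): x^2 + 4x - 32
After multiplying by (x + 6): x^3 + 10x^2 - 8x - 192
After multiplying by (x + 4): x^4 + 14x^3 + 32x^2 - 224x - 768

x^4 + 14x^3 + 32x^2 - 224x - 768


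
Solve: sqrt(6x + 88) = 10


Square both sides: 6x + 88 = 10^2 = 100
6x = 100 - 88 = 12
x = 2
Check: sqrt(6*2 + 88) = sqrt(100) = 10 ✓

x = 2


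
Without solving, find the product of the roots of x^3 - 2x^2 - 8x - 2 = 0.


By Vieta's formulas for x^3 + bx^2 + cx + d = 0:
  r1 + r2 + r3 = -b/a = 2
  r1*r2 + r1*r3 + r2*r3 = c/a = -8
  r1*r2*r3 = -d/a = 2


Product = 2


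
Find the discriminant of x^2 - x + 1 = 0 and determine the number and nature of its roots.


For ax^2 + bx + c = 0, discriminant D = b^2 - 4ac
Here a = 1, b = -1, c = 1
D = (-1)^2 - 4(1)(1) = 1 - 4 = -3

D = -3 < 0
The equation has no real roots (2 complex conjugate roots).

Discriminant = -3, no real roots (2 complex conjugate roots)


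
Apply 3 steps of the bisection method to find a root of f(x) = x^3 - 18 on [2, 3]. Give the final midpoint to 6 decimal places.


f(x) = x^3 - 18
f(2) = -10 < 0
f(3) = 9 > 0

Step 1: midpoint = (2.000000 + 3.000000)/2 = 2.500000
  f(2.500000) = -2.375000
  f(mid) < 0, so root is in [2.500000, 3.000000]

Step 2: midpoint = (2.500000 + 3.000000)/2 = 2.750000
  f(2.750000) = 2.796875
  f(mid) > 0, so root is in [2.500000, 2.750000]

Step 3: midpoint = (2.500000 + 2.750000)/2 = 2.625000
  f(2.625000) = 0.087891
  f(mid) > 0, so root is in [2.500000, 2.625000]

midpoint = 2.625000


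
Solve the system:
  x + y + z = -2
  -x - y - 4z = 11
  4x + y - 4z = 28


Using Cramer's rule. Expand each determinant along the first row.
D  = 1*[(-1)*(-4) - (-4)*1] - 1*[(-1)*(-4) - (-4)*4] + 1*[(-1)*1 - (-1)*4]
  = 1*(8) - 1*(20) + 1*(3) = -9
Dx = (-2)*[(-1)*(-4) - (-4)*1] - 1*[11*(-4) - (-4)*28] + 1*[11*1 - (-1)*28]
  = (-2)*(8) - 1*(68) + 1*(39) = -45
Dy = 1*[11*(-4) - (-4)*28] - (-2)*[(-1)*(-4) - (-4)*4] + 1*[(-1)*28 - 11*4]
  = 1*(68) - (-2)*(20) + 1*(-72) = 36
Dz = 1*[(-1)*28 - 11*1] - 1*[(-1)*28 - 11*4] + (-2)*[(-1)*1 - (-1)*4]
  = 1*(-39) - 1*(-72) + (-2)*(3) = 27
x = Dx/D = -45/-9 = 5, y = Dy/D = 36/-9 = -4, z = Dz/D = 27/-9 = -3
Check eq1: (1)(5) + (1)(-4) + (1)(-3) = -2 = -2 ✓
Check eq2: (-1)(5) + (-1)(-4) + (-4)(-3) = 11 = 11 ✓
Check eq3: (4)(5) + (1)(-4) + (-4)(-3) = 28 = 28 ✓

x = 5, y = -4, z = -3


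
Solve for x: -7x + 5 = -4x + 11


Starting with: -7x + 5 = -4x + 11
Move all x terms to left: (-7 + 4)x = 11 - 5
Simplify: -3x = 6
Divide both sides by -3: x = -2

x = -2


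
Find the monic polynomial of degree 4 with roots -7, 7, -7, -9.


A monic polynomial with roots -7, 7, -7, -9 is:
p(x) = (x + 7)(x - 7)(x + 7)(x + 9)
After multiplying by (x + 7): x + 7
After multiplying by (x - 7): x^2 - 49
After multiplying by (x + 7): x^3 + 7x^2 - 49x - 343
After multiplying by (x + 9): x^4 + 16x^3 + 14x^2 - 784x - 3087

x^4 + 16x^3 + 14x^2 - 784x - 3087


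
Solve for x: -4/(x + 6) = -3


Multiply both sides by (x + 6): -4 = -3(x + 6)
Distribute: -4 = -3x - 18
-3x = -4 + 18 = 14
x = -14/3

x = -14/3


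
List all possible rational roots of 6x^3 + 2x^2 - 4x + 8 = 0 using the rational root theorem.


Rational root theorem: possible roots are ±p/q where:
  p divides the constant term (8): p ∈ {1, 2, 4, 8}
  q divides the leading coefficient (6): q ∈ {1, 2, 3, 6}

All possible rational roots: -8, -4, -8/3, -2, -4/3, -1, -2/3, -1/2, -1/3, -1/6, 1/6, 1/3, 1/2, 2/3, 1, 4/3, 2, 8/3, 4, 8

-8, -4, -8/3, -2, -4/3, -1, -2/3, -1/2, -1/3, -1/6, 1/6, 1/3, 1/2, 2/3, 1, 4/3, 2, 8/3, 4, 8


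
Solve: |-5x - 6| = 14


An absolute value equation |expr| = 14 gives two cases:
Case 1: -5x - 6 = 14
  -5x = 20, so x = -4
Case 2: -5x - 6 = -14
  -5x = -8, so x = 8/5

x = -4, x = 8/5


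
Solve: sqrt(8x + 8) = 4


Square both sides: 8x + 8 = 4^2 = 16
8x = 16 - 8 = 8
x = 1
Check: sqrt(8*1 + 8) = sqrt(16) = 4 ✓

x = 1


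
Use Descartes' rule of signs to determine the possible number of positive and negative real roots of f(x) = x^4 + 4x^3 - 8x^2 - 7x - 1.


Descartes' rule of signs:

For positive roots, count sign changes in f(x) = x^4 + 4x^3 - 8x^2 - 7x - 1:
Signs of coefficients: +, +, -, -, -
Number of sign changes: 1
Possible positive real roots: 1

For negative roots, examine f(-x) = x^4 - 4x^3 - 8x^2 + 7x - 1:
Signs of coefficients: +, -, -, +, -
Number of sign changes: 3
Possible negative real roots: 3, 1

Positive roots: 1; Negative roots: 3 or 1


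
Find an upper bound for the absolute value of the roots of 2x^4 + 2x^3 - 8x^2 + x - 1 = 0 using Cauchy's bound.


Cauchy's bound: all roots r satisfy |r| <= 1 + max(|a_i/a_n|) for i = 0,...,n-1
where a_n is the leading coefficient.

Coefficients: [2, 2, -8, 1, -1]
Leading coefficient a_n = 2
Ratios |a_i/a_n|: 1, 4, 1/2, 1/2
Maximum ratio: 4
Cauchy's bound: |r| <= 1 + 4 = 5

Upper bound = 5


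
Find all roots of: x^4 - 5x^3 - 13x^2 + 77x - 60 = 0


Let p(x) = x^4 - 5x^3 - 13x^2 + 77x - 60. By the rational root theorem (leading coefficient 1), any rational root is an integer divisor of 60: try ±1, ±2, ... in turn.
Test x = 1: value = 0 ✓, so (x - 1) is a factor.
Synthetic division by (x - 1): bring down 1; 1(1) - 5 = -4; (-4)(1) - 13 = -17; (-17)(1) + 77 = 60; 60(1) - 60 = 0 → quotient x^3 - 4x^2 - 17x + 60, remainder 0.
Continue with the quotient x^3 - 4x^2 - 17x + 60 (candidates must divide 60; re-test x = 1 first in case it repeats).
Test x = 1: value = 40 ≠ 0.
Test x = -1: value = 72 ≠ 0.
Test x = 2: value = 18 ≠ 0.
Test x = -2: value = 70 ≠ 0.
Test x = 3: value = 0 ✓, so (x - 3) is a factor.
Synthetic division by (x - 3): bring down 1; 1(3) - 4 = -1; (-1)(3) - 17 = -20; (-20)(3) + 60 = 0 → quotient x^2 - x - 20, remainder 0.
Solve the quadratic x^2 - x - 20 = 0: discriminant = (-1)^2 - 4(1)(-20) = 1 + 80 = 81.
sqrt(81) = 9, so x = (1 ± 9)/2: x = 5 or x = -4.
Collecting all roots found:

x = -4, x = 1, x = 3, x = 5


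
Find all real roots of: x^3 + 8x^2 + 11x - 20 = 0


Let p(x) = x^3 + 8x^2 + 11x - 20. By the rational root theorem (leading coefficient 1), any rational root is an integer divisor of 20: try ±1, ±2, ... in turn.
Test x = 1: value = 0 ✓, so (x - 1) is a factor.
Synthetic division by (x - 1): bring down 1; 1(1) + 8 = 9; 9(1) + 11 = 20; 20(1) - 20 = 0 → quotient x^2 + 9x + 20, remainder 0.
Solve the quadratic x^2 + 9x + 20 = 0: discriminant = 9^2 - 4(1)(20) = 81 - 80 = 1.
sqrt(1) = 1, so x = (-9 ± 1)/2: x = -4 or x = -5.

x = -5, x = -4, x = 1


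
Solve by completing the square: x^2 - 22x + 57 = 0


Start: x^2 - 22x + 57 = 0
Move constant: x^2 - 22x = -57
Half of -22 is -11, squared is 121
Add 121 to both sides: x^2 - 22x + 121 = 64
(x - 11)^2 = 64
x - 11 = ±8
x = 11 + 8 = 19 or x = 11 - 8 = 3

x = 3, x = 19


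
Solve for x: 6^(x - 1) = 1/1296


Express both sides with the same base.
1/1296 = 6^(-4)
Since the bases match, equate exponents: x - 1 = -4
So x = -4 - (-1) = -3

x = -3


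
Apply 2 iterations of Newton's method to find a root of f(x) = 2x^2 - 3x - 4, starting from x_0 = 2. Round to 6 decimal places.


Newton's method: x_(n+1) = x_n - f(x_n)/f'(x_n)
f(x) = 2x^2 - 3x - 4
f'(x) = 4x - 3

Iteration 1:
  f(2.000000) = -2.000000
  f'(2.000000) = 5.000000
  x_1 = 2.000000 - (-2.000000)/(5.000000) = 2.400000

Iteration 2:
  f(2.400000) = 0.320000
  f'(2.400000) = 6.600000
  x_2 = 2.400000 - (0.320000)/(6.600000) = 2.351515

x_2 = 2.351515


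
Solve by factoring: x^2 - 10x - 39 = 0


We need two numbers that multiply to -39 and add to -10.
Those numbers are 3 and -13 (since 3 * (-13) = -39 and 3 + (-13) = -10).
So x^2 - 10x - 39 = (x + 3)(x - 13) = 0
Setting each factor to zero: x = -3 or x = 13

x = -3, x = 13


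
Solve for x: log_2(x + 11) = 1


Convert to exponential form: x + 11 = 2^1 = 2
x = 2 - 11 = -9
Check: log_2(-9 + 11) = log_2(2) = log_2(2) = 1 ✓

x = -9


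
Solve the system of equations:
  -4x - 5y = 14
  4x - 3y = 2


Using Cramer's rule:
Determinant D = (-4)(-3) - (4)(-5) = 12 + 20 = 32
Dx = (14)(-3) - (2)(-5) = -42 + 10 = -32
Dy = (-4)(2) - (4)(14) = -8 - 56 = -64
x = Dx/D = -32/32 = -1
y = Dy/D = -64/32 = -2

x = -1, y = -2


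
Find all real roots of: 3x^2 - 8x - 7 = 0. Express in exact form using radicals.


Using the quadratic formula: x = (-b ± sqrt(b^2 - 4ac)) / (2a)
Here a = 3, b = -8, c = -7
Discriminant = b^2 - 4ac = (-8)^2 - 4(3)(-7) = 64 + 84 = 148
Since discriminant = 148 > 0, there are two real roots.
x = (8 ± 2*sqrt(37)) / 6
Simplifying: x = (4 ± sqrt(37)) / 3
Numerically: x ≈ 3.3609 or x ≈ -0.6943

x = (4 + sqrt(37)) / 3 or x = (4 - sqrt(37)) / 3


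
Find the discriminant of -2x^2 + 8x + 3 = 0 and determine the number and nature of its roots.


For ax^2 + bx + c = 0, discriminant D = b^2 - 4ac
Here a = -2, b = 8, c = 3
D = (8)^2 - 4(-2)(3) = 64 + 24 = 88

D = 88 > 0 but not a perfect square
The equation has 2 distinct real irrational roots.

Discriminant = 88, 2 distinct real irrational roots


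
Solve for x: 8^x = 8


Express both sides with the same base.
8 = 8^1
Since the bases match: x = 1

x = 1


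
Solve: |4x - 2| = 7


An absolute value equation |expr| = 7 gives two cases:
Case 1: 4x - 2 = 7
  4x = 9, so x = 9/4
Case 2: 4x - 2 = -7
  4x = -5, so x = -5/4

x = -5/4, x = 9/4


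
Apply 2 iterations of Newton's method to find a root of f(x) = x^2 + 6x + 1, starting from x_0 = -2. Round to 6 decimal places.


Newton's method: x_(n+1) = x_n - f(x_n)/f'(x_n)
f(x) = x^2 + 6x + 1
f'(x) = 2x + 6

Iteration 1:
  f(-2.000000) = -7.000000
  f'(-2.000000) = 2.000000
  x_1 = -2.000000 - (-7.000000)/(2.000000) = 1.500000

Iteration 2:
  f(1.500000) = 12.250000
  f'(1.500000) = 9.000000
  x_2 = 1.500000 - (12.250000)/(9.000000) = 0.138889

x_2 = 0.138889


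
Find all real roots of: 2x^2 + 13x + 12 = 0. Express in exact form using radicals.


Using the quadratic formula: x = (-b ± sqrt(b^2 - 4ac)) / (2a)
Here a = 2, b = 13, c = 12
Discriminant = b^2 - 4ac = 13^2 - 4(2)(12) = 169 - 96 = 73
Since discriminant = 73 > 0, there are two real roots.
x = (-13 ± sqrt(73)) / 4
Numerically: x ≈ -1.1140 or x ≈ -5.3860

x = (-13 + sqrt(73)) / 4 or x = (-13 - sqrt(73)) / 4


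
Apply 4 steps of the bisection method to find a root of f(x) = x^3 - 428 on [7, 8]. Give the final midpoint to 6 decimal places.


f(x) = x^3 - 428
f(7) = -85 < 0
f(8) = 84 > 0

Step 1: midpoint = (7.000000 + 8.000000)/2 = 7.500000
  f(7.500000) = -6.125000
  f(mid) < 0, so root is in [7.500000, 8.000000]

Step 2: midpoint = (7.500000 + 8.000000)/2 = 7.750000
  f(7.750000) = 37.484375
  f(mid) > 0, so root is in [7.500000, 7.750000]

Step 3: midpoint = (7.500000 + 7.750000)/2 = 7.625000
  f(7.625000) = 15.322266
  f(mid) > 0, so root is in [7.500000, 7.625000]

Step 4: midpoint = (7.500000 + 7.625000)/2 = 7.562500
  f(7.562500) = 4.510010
  f(mid) > 0, so root is in [7.500000, 7.562500]

midpoint = 7.562500


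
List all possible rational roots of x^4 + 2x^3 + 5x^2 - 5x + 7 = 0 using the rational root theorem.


Rational root theorem: possible roots are ±p/q where:
  p divides the constant term (7): p ∈ {1, 7}
  q divides the leading coefficient (1): q ∈ {1}

All possible rational roots: -7, -1, 1, 7

-7, -1, 1, 7


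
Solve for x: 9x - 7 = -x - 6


Starting with: 9x - 7 = -x - 6
Move all x terms to left: (9 + 1)x = -6 + 7
Simplify: 10x = 1
Divide both sides by 10: x = 1/10

x = 1/10


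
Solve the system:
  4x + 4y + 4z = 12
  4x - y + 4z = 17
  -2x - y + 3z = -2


Using Cramer's rule. Expand each determinant along the first row.
D  = 4*[(-1)*3 - 4*(-1)] - 4*[4*3 - 4*(-2)] + 4*[4*(-1) - (-1)*(-2)]
  = 4*(1) - 4*(20) + 4*(-6) = -100
Dx = 12*[(-1)*3 - 4*(-1)] - 4*[17*3 - 4*(-2)] + 4*[17*(-1) - (-1)*(-2)]
  = 12*(1) - 4*(59) + 4*(-19) = -300
Dy = 4*[17*3 - 4*(-2)] - 12*[4*3 - 4*(-2)] + 4*[4*(-2) - 17*(-2)]
  = 4*(59) - 12*(20) + 4*(26) = 100
Dz = 4*[(-1)*(-2) - 17*(-1)] - 4*[4*(-2) - 17*(-2)] + 12*[4*(-1) - (-1)*(-2)]
  = 4*(19) - 4*(26) + 12*(-6) = -100
x = Dx/D = -300/-100 = 3, y = Dy/D = 100/-100 = -1, z = Dz/D = -100/-100 = 1
Check eq1: (4)(3) + (4)(-1) + (4)(1) = 12 = 12 ✓
Check eq2: (4)(3) + (-1)(-1) + (4)(1) = 17 = 17 ✓
Check eq3: (-2)(3) + (-1)(-1) + (3)(1) = -2 = -2 ✓

x = 3, y = -1, z = 1


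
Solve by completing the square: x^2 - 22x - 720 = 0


Start: x^2 - 22x - 720 = 0
Move constant: x^2 - 22x = 720
Half of -22 is -11, squared is 121
Add 121 to both sides: x^2 - 22x + 121 = 841
(x - 11)^2 = 841
x - 11 = ±29
x = 11 + 29 = 40 or x = 11 - 29 = -18

x = -18, x = 40


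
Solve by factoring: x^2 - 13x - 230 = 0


We need two numbers that multiply to -230 and add to -13.
Those numbers are 10 and -23 (since 10 * (-23) = -230 and 10 + (-23) = -13).
So x^2 - 13x - 230 = (x + 10)(x - 23) = 0
Setting each factor to zero: x = -10 or x = 23

x = -10, x = 23


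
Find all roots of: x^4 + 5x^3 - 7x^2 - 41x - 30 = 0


Let p(x) = x^4 + 5x^3 - 7x^2 - 41x - 30. By the rational root theorem (leading coefficient 1), any rational root is an integer divisor of 30: try ±1, ±2, ... in turn.
Test x = 1: value = -72 ≠ 0.
Test x = -1: value = 0 ✓, so (x + 1) is a factor.
Synthetic division by (x + 1): bring down 1; 1(-1) + 5 = 4; 4(-1) - 7 = -11; (-11)(-1) - 41 = -30; (-30)(-1) - 30 = 0 → quotient x^3 + 4x^2 - 11x - 30, remainder 0.
Continue with the quotient x^3 + 4x^2 - 11x - 30 (candidates must divide 30; re-test x = -1 first in case it repeats).
Test x = -1: value = -16 ≠ 0.
Test x = 2: value = -28 ≠ 0.
Test x = -2: value = 0 ✓, so (x + 2) is a factor.
Synthetic division by (x + 2): bring down 1; 1(-2) + 4 = 2; 2(-2) - 11 = -15; (-15)(-2) - 30 = 0 → quotient x^2 + 2x - 15, remainder 0.
Solve the quadratic x^2 + 2x - 15 = 0: discriminant = 2^2 - 4(1)(-15) = 4 + 60 = 64.
sqrt(64) = 8, so x = (-2 ± 8)/2: x = 3 or x = -5.
Collecting all roots found:

x = -5, x = -2, x = -1, x = 3


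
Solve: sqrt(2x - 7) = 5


Square both sides: 2x - 7 = 5^2 = 25
2x = 25 + 7 = 32
x = 16
Check: sqrt(2*16 - 7) = sqrt(25) = 5 ✓

x = 16


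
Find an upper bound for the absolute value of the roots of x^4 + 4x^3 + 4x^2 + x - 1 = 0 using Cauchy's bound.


Cauchy's bound: all roots r satisfy |r| <= 1 + max(|a_i/a_n|) for i = 0,...,n-1
where a_n is the leading coefficient.

Coefficients: [1, 4, 4, 1, -1]
Leading coefficient a_n = 1
Ratios |a_i/a_n|: 4, 4, 1, 1
Maximum ratio: 4
Cauchy's bound: |r| <= 1 + 4 = 5

Upper bound = 5


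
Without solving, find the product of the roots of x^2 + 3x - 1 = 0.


By Vieta's formulas for ax^2 + bx + c = 0:
  Sum of roots = -b/a
  Product of roots = c/a

Here a = 1, b = 3, c = -1
Sum = -(3)/1 = -3
Product = -1/1 = -1

Product = -1


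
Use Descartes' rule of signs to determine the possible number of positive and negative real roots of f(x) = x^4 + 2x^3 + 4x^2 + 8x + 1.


Descartes' rule of signs:

For positive roots, count sign changes in f(x) = x^4 + 2x^3 + 4x^2 + 8x + 1:
Signs of coefficients: +, +, +, +, +
Number of sign changes: 0
Possible positive real roots: 0

For negative roots, examine f(-x) = x^4 - 2x^3 + 4x^2 - 8x + 1:
Signs of coefficients: +, -, +, -, +
Number of sign changes: 4
Possible negative real roots: 4, 2, 0

Positive roots: 0; Negative roots: 4 or 2 or 0


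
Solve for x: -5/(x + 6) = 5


Multiply both sides by (x + 6): -5 = 5(x + 6)
Distribute: -5 = 5x + 30
5x = -5 - 30 = -35
x = -7

x = -7


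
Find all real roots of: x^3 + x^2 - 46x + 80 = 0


Let p(x) = x^3 + x^2 - 46x + 80. By the rational root theorem (leading coefficient 1), any rational root is an integer divisor of 80: try ±1, ±2, ... in turn.
Test x = 1: value = 36 ≠ 0.
Test x = -1: value = 126 ≠ 0.
Test x = 2: value = 0 ✓, so (x - 2) is a factor.
Synthetic division by (x - 2): bring down 1; 1(2) + 1 = 3; 3(2) - 46 = -40; (-40)(2) + 80 = 0 → quotient x^2 + 3x - 40, remainder 0.
Solve the quadratic x^2 + 3x - 40 = 0: discriminant = 3^2 - 4(1)(-40) = 9 + 160 = 169.
sqrt(169) = 13, so x = (-3 ± 13)/2: x = 5 or x = -8.

x = -8, x = 2, x = 5


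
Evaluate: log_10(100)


We need the exponent such that 10^? = 100
10^2 = 100
Therefore log_10(100) = 2

2


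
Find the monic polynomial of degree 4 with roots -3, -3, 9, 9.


A monic polynomial with roots -3, -3, 9, 9 is:
p(x) = (x + 3)(x + 3)(x - 9)(x - 9)
After multiplying by (x + 3): x + 3
After multiplying by (x + 3): x^2 + 6x + 9
After multiplying by (x - 9): x^3 - 3x^2 - 45x - 81
After multiplying by (x - 9): x^4 - 12x^3 - 18x^2 + 324x + 729

x^4 - 12x^3 - 18x^2 + 324x + 729


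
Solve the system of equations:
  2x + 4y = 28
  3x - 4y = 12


Using Cramer's rule:
Determinant D = (2)(-4) - (3)(4) = -8 - 12 = -20
Dx = (28)(-4) - (12)(4) = -112 - 48 = -160
Dy = (2)(12) - (3)(28) = 24 - 84 = -60
x = Dx/D = -160/-20 = 8
y = Dy/D = -60/-20 = 3

x = 8, y = 3


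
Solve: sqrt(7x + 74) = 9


Square both sides: 7x + 74 = 9^2 = 81
7x = 81 - 74 = 7
x = 1
Check: sqrt(7*1 + 74) = sqrt(81) = 9 ✓

x = 1


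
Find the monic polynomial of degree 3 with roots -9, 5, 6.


A monic polynomial with roots -9, 5, 6 is:
p(x) = (x + 9)(x - 5)(x - 6)
After multiplying by (x + 9): x + 9
After multiplying by (x - 5): x^2 + 4x - 45
After multiplying by (x - 6): x^3 - 2x^2 - 69x + 270

x^3 - 2x^2 - 69x + 270


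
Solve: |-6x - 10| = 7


An absolute value equation |expr| = 7 gives two cases:
Case 1: -6x - 10 = 7
  -6x = 17, so x = -17/6
Case 2: -6x - 10 = -7
  -6x = 3, so x = -1/2

x = -17/6, x = -1/2


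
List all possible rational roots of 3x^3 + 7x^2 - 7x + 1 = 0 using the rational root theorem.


Rational root theorem: possible roots are ±p/q where:
  p divides the constant term (1): p ∈ {1}
  q divides the leading coefficient (3): q ∈ {1, 3}

All possible rational roots: -1, -1/3, 1/3, 1

-1, -1/3, 1/3, 1


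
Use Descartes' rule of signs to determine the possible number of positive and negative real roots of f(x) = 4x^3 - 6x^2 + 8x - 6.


Descartes' rule of signs:

For positive roots, count sign changes in f(x) = 4x^3 - 6x^2 + 8x - 6:
Signs of coefficients: +, -, +, -
Number of sign changes: 3
Possible positive real roots: 3, 1

For negative roots, examine f(-x) = -4x^3 - 6x^2 - 8x - 6:
Signs of coefficients: -, -, -, -
Number of sign changes: 0
Possible negative real roots: 0

Positive roots: 3 or 1; Negative roots: 0


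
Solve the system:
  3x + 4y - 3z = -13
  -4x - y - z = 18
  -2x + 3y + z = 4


Using Cramer's rule. Expand each determinant along the first row.
D  = 3*[(-1)*1 - (-1)*3] - 4*[(-4)*1 - (-1)*(-2)] + (-3)*[(-4)*3 - (-1)*(-2)]
  = 3*(2) - 4*(-6) + (-3)*(-14) = 72
Dx = (-13)*[(-1)*1 - (-1)*3] - 4*[18*1 - (-1)*4] + (-3)*[18*3 - (-1)*4]
  = (-13)*(2) - 4*(22) + (-3)*(58) = -288
Dy = 3*[18*1 - (-1)*4] - (-13)*[(-4)*1 - (-1)*(-2)] + (-3)*[(-4)*4 - 18*(-2)]
  = 3*(22) - (-13)*(-6) + (-3)*(20) = -72
Dz = 3*[(-1)*4 - 18*3] - 4*[(-4)*4 - 18*(-2)] + (-13)*[(-4)*3 - (-1)*(-2)]
  = 3*(-58) - 4*(20) + (-13)*(-14) = -72
x = Dx/D = -288/72 = -4, y = Dy/D = -72/72 = -1, z = Dz/D = -72/72 = -1
Check eq1: (3)(-4) + (4)(-1) + (-3)(-1) = -13 = -13 ✓
Check eq2: (-4)(-4) + (-1)(-1) + (-1)(-1) = 18 = 18 ✓
Check eq3: (-2)(-4) + (3)(-1) + (1)(-1) = 4 = 4 ✓

x = -4, y = -1, z = -1


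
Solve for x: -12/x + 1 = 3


Subtract 1 from both sides: -12/x = 2
Multiply both sides by x: -12 = 2 * x
Divide by 2: x = -6

x = -6


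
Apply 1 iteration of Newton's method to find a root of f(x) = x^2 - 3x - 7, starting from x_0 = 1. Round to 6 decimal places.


Newton's method: x_(n+1) = x_n - f(x_n)/f'(x_n)
f(x) = x^2 - 3x - 7
f'(x) = 2x - 3

Iteration 1:
  f(1.000000) = -9.000000
  f'(1.000000) = -1.000000
  x_1 = 1.000000 - (-9.000000)/(-1.000000) = -8.000000

x_1 = -8.000000


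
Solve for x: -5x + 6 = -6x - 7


Starting with: -5x + 6 = -6x - 7
Move all x terms to left: (-5 + 6)x = -7 - 6
Simplify: x = -13
Divide both sides by 1: x = -13

x = -13


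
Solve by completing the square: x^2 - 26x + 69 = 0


Start: x^2 - 26x + 69 = 0
Move constant: x^2 - 26x = -69
Half of -26 is -13, squared is 169
Add 169 to both sides: x^2 - 26x + 169 = 100
(x - 13)^2 = 100
x - 13 = ±10
x = 13 + 10 = 23 or x = 13 - 10 = 3

x = 3, x = 23


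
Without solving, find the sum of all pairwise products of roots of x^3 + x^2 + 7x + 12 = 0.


By Vieta's formulas for x^3 + bx^2 + cx + d = 0:
  r1 + r2 + r3 = -b/a = -1
  r1*r2 + r1*r3 + r2*r3 = c/a = 7
  r1*r2*r3 = -d/a = -12


Sum of pairwise products = 7


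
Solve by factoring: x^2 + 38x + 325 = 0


We need two numbers that multiply to 325 and add to 38.
Those numbers are 25 and 13 (since 25 * 13 = 325 and 25 + 13 = 38).
So x^2 + 38x + 325 = (x + 25)(x + 13) = 0
Setting each factor to zero: x = -25 or x = -13

x = -25, x = -13


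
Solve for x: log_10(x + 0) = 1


Convert to exponential form: x + 0 = 10^1 = 10
x = 10 - 0 = 10
Check: log_10(10 + 0) = log_10(10) = log_10(10) = 1 ✓

x = 10


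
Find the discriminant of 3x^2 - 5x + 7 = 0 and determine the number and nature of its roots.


For ax^2 + bx + c = 0, discriminant D = b^2 - 4ac
Here a = 3, b = -5, c = 7
D = (-5)^2 - 4(3)(7) = 25 - 84 = -59

D = -59 < 0
The equation has no real roots (2 complex conjugate roots).

Discriminant = -59, no real roots (2 complex conjugate roots)


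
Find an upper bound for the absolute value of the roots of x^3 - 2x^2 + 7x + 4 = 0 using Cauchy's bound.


Cauchy's bound: all roots r satisfy |r| <= 1 + max(|a_i/a_n|) for i = 0,...,n-1
where a_n is the leading coefficient.

Coefficients: [1, -2, 7, 4]
Leading coefficient a_n = 1
Ratios |a_i/a_n|: 2, 7, 4
Maximum ratio: 7
Cauchy's bound: |r| <= 1 + 7 = 8

Upper bound = 8


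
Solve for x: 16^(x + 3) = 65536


Express both sides with the same base.
65536 = 16^4
Since the bases match, equate exponents: x + 3 = 4
So x = 4 - (3) = 1

x = 1


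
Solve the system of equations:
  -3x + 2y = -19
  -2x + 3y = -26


Using Cramer's rule:
Determinant D = (-3)(3) - (-2)(2) = -9 + 4 = -5
Dx = (-19)(3) - (-26)(2) = -57 + 52 = -5
Dy = (-3)(-26) - (-2)(-19) = 78 - 38 = 40
x = Dx/D = -5/-5 = 1
y = Dy/D = 40/-5 = -8

x = 1, y = -8


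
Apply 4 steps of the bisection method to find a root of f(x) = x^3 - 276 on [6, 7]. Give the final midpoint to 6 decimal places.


f(x) = x^3 - 276
f(6) = -60 < 0
f(7) = 67 > 0

Step 1: midpoint = (6.000000 + 7.000000)/2 = 6.500000
  f(6.500000) = -1.375000
  f(mid) < 0, so root is in [6.500000, 7.000000]

Step 2: midpoint = (6.500000 + 7.000000)/2 = 6.750000
  f(6.750000) = 31.546875
  f(mid) > 0, so root is in [6.500000, 6.750000]

Step 3: midpoint = (6.500000 + 6.750000)/2 = 6.625000
  f(6.625000) = 14.775391
  f(mid) > 0, so root is in [6.500000, 6.625000]

Step 4: midpoint = (6.500000 + 6.625000)/2 = 6.562500
  f(6.562500) = 6.623291
  f(mid) > 0, so root is in [6.500000, 6.562500]

midpoint = 6.562500


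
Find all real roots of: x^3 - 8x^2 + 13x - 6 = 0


Let p(x) = x^3 - 8x^2 + 13x - 6. By the rational root theorem (leading coefficient 1), any rational root is an integer divisor of 6: try ±1, ±2, ... in turn.
Test x = 1: value = 0 ✓, so (x - 1) is a factor.
Synthetic division by (x - 1): bring down 1; 1(1) - 8 = -7; (-7)(1) + 13 = 6; 6(1) - 6 = 0 → quotient x^2 - 7x + 6, remainder 0.
Solve the quadratic x^2 - 7x + 6 = 0: discriminant = (-7)^2 - 4(1)(6) = 49 - 24 = 25.
sqrt(25) = 5, so x = (7 ± 5)/2: x = 6 or x = 1.

x = 1 (multiplicity 2), x = 6


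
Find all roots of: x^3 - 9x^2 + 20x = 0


The constant term is 0, so x = 0 is a root. Factor out x:
  x^2 - 9x + 20 = 0
Solve the quadratic x^2 - 9x + 20 = 0: discriminant = (-9)^2 - 4(1)(20) = 81 - 80 = 1.
sqrt(1) = 1, so x = (9 ± 1)/2: x = 5 or x = 4.
Collecting all roots found:

x = 0, x = 4, x = 5


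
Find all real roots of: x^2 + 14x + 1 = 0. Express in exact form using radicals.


Using the quadratic formula: x = (-b ± sqrt(b^2 - 4ac)) / (2a)
Here a = 1, b = 14, c = 1
Discriminant = b^2 - 4ac = 14^2 - 4(1)(1) = 196 - 4 = 192
Since discriminant = 192 > 0, there are two real roots.
x = (-14 ± 8*sqrt(3)) / 2
Simplifying: x = -7 ± 4*sqrt(3)
Numerically: x ≈ -0.0718 or x ≈ -13.9282

x = -7 + 4*sqrt(3) or x = -7 - 4*sqrt(3)


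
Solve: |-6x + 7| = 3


An absolute value equation |expr| = 3 gives two cases:
Case 1: -6x + 7 = 3
  -6x = -4, so x = 2/3
Case 2: -6x + 7 = -3
  -6x = -10, so x = 5/3

x = 2/3, x = 5/3


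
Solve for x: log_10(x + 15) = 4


Convert to exponential form: x + 15 = 10^4 = 10000
x = 10000 - 15 = 9985
Check: log_10(9985 + 15) = log_10(10000) = log_10(10000) = 4 ✓

x = 9985


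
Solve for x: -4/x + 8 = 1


Subtract 8 from both sides: -4/x = -7
Multiply both sides by x: -4 = -7 * x
Divide by -7: x = 4/7

x = 4/7


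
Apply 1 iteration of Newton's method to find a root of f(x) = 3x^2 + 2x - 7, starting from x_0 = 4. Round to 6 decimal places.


Newton's method: x_(n+1) = x_n - f(x_n)/f'(x_n)
f(x) = 3x^2 + 2x - 7
f'(x) = 6x + 2

Iteration 1:
  f(4.000000) = 49.000000
  f'(4.000000) = 26.000000
  x_1 = 4.000000 - (49.000000)/(26.000000) = 2.115385

x_1 = 2.115385
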